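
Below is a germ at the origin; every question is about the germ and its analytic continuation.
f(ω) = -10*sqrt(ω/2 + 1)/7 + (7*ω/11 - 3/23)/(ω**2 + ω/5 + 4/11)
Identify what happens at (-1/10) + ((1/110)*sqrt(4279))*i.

The denominator factor ω**2 + ω/5 + 4/11 vanishes at (-1/10) + ((1/110)*sqrt(4279))*i and appears to the power 1; the numerator there equals (-491/2530) + ((7/1210)*sqrt(4279))*i, nonzero, and no other factor vanishes.
The branch terms are analytic at this point.
Hence a pole whose order is the multiplicity, 1.

The point is a pole of order 1.


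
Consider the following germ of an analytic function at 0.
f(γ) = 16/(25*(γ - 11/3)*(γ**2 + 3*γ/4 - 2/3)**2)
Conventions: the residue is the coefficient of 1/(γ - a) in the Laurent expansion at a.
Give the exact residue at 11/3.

The residue is 20736/7812025.

At the order-1 pole 11/3 set g(γ) = (γ - (11/3))*f(γ) = 16/(25*(γ**2 + 3*γ/4 - 2/3)**2).
Simple pole: residue = g(a) at a = 11/3, which is 20736/7812025.


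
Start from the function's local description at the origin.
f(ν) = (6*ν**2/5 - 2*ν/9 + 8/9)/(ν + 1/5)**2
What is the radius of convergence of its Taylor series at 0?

The radius of convergence is 1/5.

Denominator factor (ν + 1/5)^2: pole of order 2 at -1/5, modulus 1/5.
The radius of convergence is the smallest modulus among the singular points: 1/5.


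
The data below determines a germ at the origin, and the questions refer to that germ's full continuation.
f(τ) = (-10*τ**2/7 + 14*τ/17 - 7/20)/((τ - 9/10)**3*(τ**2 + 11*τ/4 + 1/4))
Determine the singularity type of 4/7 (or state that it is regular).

Denominator factors: τ - 9/10 = -23/70 at τ = 4/7; τ**2 + 11*τ/4 + 1/4 = 421/196 at τ = 4/7 — none vanishes.
So the germ continues analytically to 4/7.

The point is a regular point.


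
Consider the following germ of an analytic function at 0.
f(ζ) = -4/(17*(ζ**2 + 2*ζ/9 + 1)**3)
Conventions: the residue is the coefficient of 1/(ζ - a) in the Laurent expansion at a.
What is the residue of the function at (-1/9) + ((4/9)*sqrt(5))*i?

The residue is ((177147/8704000)*sqrt(5))*i.

The factor ζ**2 + 2*ζ/9 + 1 splits as (ζ - a)(ζ - a') with a = (-1/9) + ((4/9)*sqrt(5))*i, a' = (-1/9) - ((4/9)*sqrt(5))*i. At the order-3 pole a set g(ζ) = (ζ - a)^3*f(ζ) = [-4/17] / (ζ - a')^3.
Order-3 pole: residue = g''(a)/2; g''((-1/9) + ((4/9)*sqrt(5))*i) = ((177147/4352000)*sqrt(5))*i, so the residue is ((177147/8704000)*sqrt(5))*i.


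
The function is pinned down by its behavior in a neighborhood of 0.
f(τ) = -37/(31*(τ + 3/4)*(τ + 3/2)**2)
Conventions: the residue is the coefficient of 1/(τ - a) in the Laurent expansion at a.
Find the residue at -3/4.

At the order-1 pole -3/4 set g(τ) = (τ - (-3/4))*f(τ) = -37/(31*(τ + 3/2)**2).
Simple pole: residue = g(a) at a = -3/4, which is -592/279.

The residue is -592/279.


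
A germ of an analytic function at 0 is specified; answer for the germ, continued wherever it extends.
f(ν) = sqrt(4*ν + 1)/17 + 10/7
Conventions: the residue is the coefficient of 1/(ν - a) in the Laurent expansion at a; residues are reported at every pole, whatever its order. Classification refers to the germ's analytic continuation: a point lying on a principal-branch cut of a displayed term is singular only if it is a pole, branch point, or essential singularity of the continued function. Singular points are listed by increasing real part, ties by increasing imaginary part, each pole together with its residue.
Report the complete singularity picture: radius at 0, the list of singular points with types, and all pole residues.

Branch term (1/17)*sqrt(1 - ν/(-1/4)): its argument vanishes at ν = -1/4, a square-root branch point, modulus 1/4.
The radius of convergence is the smallest modulus among the singular points: 1/4.

Radius of convergence at 0: 1/4.
At -1/4: an algebraic (square-root) branch point.


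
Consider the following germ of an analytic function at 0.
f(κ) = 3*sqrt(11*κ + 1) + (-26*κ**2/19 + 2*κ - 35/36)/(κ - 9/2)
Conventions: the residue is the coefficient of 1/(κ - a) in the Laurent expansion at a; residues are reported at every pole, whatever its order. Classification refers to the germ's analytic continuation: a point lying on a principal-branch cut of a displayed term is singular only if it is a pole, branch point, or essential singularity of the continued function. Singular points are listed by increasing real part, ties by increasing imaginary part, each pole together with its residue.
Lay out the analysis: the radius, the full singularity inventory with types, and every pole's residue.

Radius of convergence at 0: 1/11.
At -1/11: an algebraic (square-root) branch point.
At 9/2: a pole of order 1; residue -13463/684.

Denominator factor (κ - 9/2): pole of order 1 at 9/2, modulus 9/2.
Branch term (3)*sqrt(1 - κ/(-1/11)): its argument vanishes at κ = -1/11, a square-root branch point, modulus 1/11.
The radius of convergence is the smallest modulus among the singular points: 1/11.
The branch term is analytic at 9/2 and contributes nothing to the residue; only the rational part matters.
At the order-1 pole 9/2 set g(κ) = (κ - (9/2))*(rational part) = -26*κ**2/19 + 2*κ - 35/36.
Simple pole: residue = g(a) at a = 9/2, which is -13463/684.
List the singular points by increasing real part (a conjugate pair: the negative imaginary part first).


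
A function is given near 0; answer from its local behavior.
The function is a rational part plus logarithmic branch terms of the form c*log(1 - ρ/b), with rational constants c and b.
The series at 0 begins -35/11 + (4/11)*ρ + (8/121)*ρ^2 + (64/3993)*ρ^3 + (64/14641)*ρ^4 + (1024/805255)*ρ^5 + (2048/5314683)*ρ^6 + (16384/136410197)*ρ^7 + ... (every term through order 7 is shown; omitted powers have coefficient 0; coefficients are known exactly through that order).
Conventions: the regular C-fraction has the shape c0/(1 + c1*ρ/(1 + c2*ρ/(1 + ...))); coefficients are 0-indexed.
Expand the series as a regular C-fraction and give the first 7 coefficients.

The regular C-fraction coefficients are [-35/11, 4/35, -114/385, -70/1881, -272/1881, -57/935, -113/935].

Taylor coefficients (read off): a_0 = -35/11, a_1 = 4/11, a_2 = 8/121, a_3 = 64/3993, a_4 = 64/14641, a_5 = 1024/805255, a_6 = 2048/5314683.
c0 = a_0 = -35/11. Peel one level at a time: if S = 1 + c*ρ/S' with S'(0) = 1, then c is the ρ-coefficient of S and S' = c*ρ/(S - 1).
S_1 = c0/f = 1 + (4/35)*ρ + (456/13475)*ρ^2 + ...; c1 = 4/35.
S_2 = c1*ρ/(S_1 - 1) = 1 + (-114/385)*ρ + (-4/363)*ρ^2 + ...; c2 = -114/385.
S_3 = c2*ρ/(S_2 - 1) = 1 + (-70/1881)*ρ + (-19040/3538161)*ρ^2 + ...; c3 = -70/1881.
S_4 = c3*ρ/(S_3 - 1) = 1 + (-272/1881)*ρ + (-16/1815)*ρ^2 + ...; c4 = -272/1881.
S_5 = c4*ρ/(S_4 - 1) = 1 + (-57/935)*ρ + (-6441/874225)*ρ^2 + ...; c5 = -57/935.
S_6 = c5*ρ/(S_5 - 1) = 1 + (-113/935)*ρ + ...; c6 = -113/935.


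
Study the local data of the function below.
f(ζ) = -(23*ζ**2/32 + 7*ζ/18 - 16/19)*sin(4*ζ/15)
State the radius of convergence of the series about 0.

The factor -sin(4*ζ/15) is entire and contributes no finite singular point.
The polynomial part has no poles.
No finite singular points: the Taylor series at 0 converges everywhere.

The radius of convergence is infinite.


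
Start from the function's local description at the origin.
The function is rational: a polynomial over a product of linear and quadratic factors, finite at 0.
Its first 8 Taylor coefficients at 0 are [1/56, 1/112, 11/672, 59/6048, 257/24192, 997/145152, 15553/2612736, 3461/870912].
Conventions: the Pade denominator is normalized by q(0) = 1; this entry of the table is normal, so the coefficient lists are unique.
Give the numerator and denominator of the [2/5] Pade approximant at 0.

Taylor coefficients needed (read off): a_0 = 1/56, a_1 = 1/112, a_2 = 11/672, a_3 = 59/6048, a_4 = 257/24192, a_5 = 997/145152, a_6 = 15553/2612736, a_7 = 3461/870912.
Write the denominator as Q(ρ) = 1 + q1*ρ + q2*ρ^2 + q3*ρ^3 + q4*ρ^4 + q5*ρ^5. Requiring Q*f - P = O(ρ^8) with deg P <= 2 kills the coefficients of ρ^3..ρ^7 in Q*f:
  ρ^3: a_3 + q1*a_2 + q2*a_1 + q3*a_0 = 0, i.e. 59/6048 + (11/672)*q1 + (1/112)*q2 + (1/56)*q3 = 0.
  ρ^4: a_4 + q1*a_3 + q2*a_2 + q3*a_1 + q4*a_0 = 0, i.e. 257/24192 + (59/6048)*q1 + (11/672)*q2 + (1/112)*q3 + (1/56)*q4 = 0.
  ρ^5: a_5 + q1*a_4 + q2*a_3 + q3*a_2 + q4*a_1 + q5*a_0 = 0, i.e. 997/145152 + (257/24192)*q1 + (59/6048)*q2 + (11/672)*q3 + (1/112)*q4 + (1/56)*q5 = 0.
  ρ^6: a_6 + q1*a_5 + q2*a_4 + q3*a_3 + q4*a_2 + q5*a_1 = 0, i.e. 15553/2612736 + (997/145152)*q1 + (257/24192)*q2 + (59/6048)*q3 + (11/672)*q4 + (1/112)*q5 = 0.
  ρ^7: a_7 + q1*a_6 + q2*a_5 + q3*a_4 + q4*a_3 + q5*a_2 = 0, i.e. 3461/870912 + (15553/2612736)*q1 + (997/145152)*q2 + (257/24192)*q3 + (59/6048)*q4 + (11/672)*q5 = 0.
Solving this linear system: q1 = -7/11, q2 = -35/66, q3 = 359/1188, q4 = 139/1584, q5 = -59/1584.
The numerator is Q*f truncated at degree 2: P0 = a_0 = 1/56; P1 = a_1 + q1*a_0 = -3/1232; P2 = a_2 + q1*a_1 + q2*a_0 = 3/2464.

The Pade approximant has numerator coefficients [1/56, -3/1232, 3/2464]; denominator coefficients [1, -7/11, -35/66, 359/1188, 139/1584, -59/1584].


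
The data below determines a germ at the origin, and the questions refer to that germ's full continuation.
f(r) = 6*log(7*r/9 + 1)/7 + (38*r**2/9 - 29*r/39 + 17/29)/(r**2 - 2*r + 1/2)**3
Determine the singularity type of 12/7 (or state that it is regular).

Denominator factors: r**2 - 2*r + 1/2 = 1/98 at r = 12/7 — none vanishes.
Branch term log(1 - r/(-9/7)): argument at 12/7 is 7/3, nonzero, so 12/7 is not its branch point (a point on a principal cut is still regular for the continued germ).
So the germ continues analytically to 12/7.

The point is a regular point.


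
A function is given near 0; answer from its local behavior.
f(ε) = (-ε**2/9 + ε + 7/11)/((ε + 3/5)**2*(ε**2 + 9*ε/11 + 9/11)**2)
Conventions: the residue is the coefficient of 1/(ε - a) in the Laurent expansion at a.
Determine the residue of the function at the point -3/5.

The residue is 768625/321489.

At the order-2 pole -3/5 set g(ε) = (ε - (-3/5))^2*f(ε) = (-ε**2/9 + ε + 7/11)/(ε**2 + 9*ε/11 + 9/11)**2.
Order-2 pole: residue = g'(a); g'(-3/5) = 768625/321489, so the residue is 768625/321489.


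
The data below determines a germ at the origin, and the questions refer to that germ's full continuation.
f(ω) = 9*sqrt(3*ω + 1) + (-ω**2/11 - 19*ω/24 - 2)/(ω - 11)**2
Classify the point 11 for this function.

The denominator factor ω - 11 vanishes at 11 and appears to the power 2; the numerator there equals -521/24, nonzero, and no other factor vanishes.
The branch terms are analytic at this point.
Hence a pole whose order is the multiplicity, 2.

The point is a pole of order 2.


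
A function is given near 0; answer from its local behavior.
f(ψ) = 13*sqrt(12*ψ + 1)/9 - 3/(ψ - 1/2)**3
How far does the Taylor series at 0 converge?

Denominator factor (ψ - 1/2)^3: pole of order 3 at 1/2, modulus 1/2.
Branch term (13/9)*sqrt(1 - ψ/(-1/12)): its argument vanishes at ψ = -1/12, a square-root branch point, modulus 1/12.
The radius of convergence is the smallest modulus among the singular points: 1/12.

The radius of convergence is 1/12.


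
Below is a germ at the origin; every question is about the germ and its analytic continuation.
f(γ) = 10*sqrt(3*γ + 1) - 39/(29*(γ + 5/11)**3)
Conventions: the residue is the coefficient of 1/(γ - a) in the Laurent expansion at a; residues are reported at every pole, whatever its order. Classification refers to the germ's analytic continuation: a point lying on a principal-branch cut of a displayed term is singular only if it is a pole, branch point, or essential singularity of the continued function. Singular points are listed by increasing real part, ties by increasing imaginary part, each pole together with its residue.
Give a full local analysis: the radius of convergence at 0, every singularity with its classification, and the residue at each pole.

Radius of convergence at 0: 1/3.
At -5/11: a pole of order 3; residue 0.
At -1/3: an algebraic (square-root) branch point.

Denominator factor (γ + 5/11)^3: pole of order 3 at -5/11, modulus 5/11.
Branch term (10)*sqrt(1 - γ/(-1/3)): its argument vanishes at γ = -1/3, a square-root branch point, modulus 1/3.
The radius of convergence is the smallest modulus among the singular points: 1/3.
The branch term is analytic at -5/11 and contributes nothing to the residue; only the rational part matters.
At the order-3 pole -5/11 set g(γ) = (γ - (-5/11))^3*(rational part) = -39/29.
Order-3 pole: residue = g''(a)/2; g''(-5/11) = 0, so the residue is 0.
List the singular points by increasing real part (a conjugate pair: the negative imaginary part first).


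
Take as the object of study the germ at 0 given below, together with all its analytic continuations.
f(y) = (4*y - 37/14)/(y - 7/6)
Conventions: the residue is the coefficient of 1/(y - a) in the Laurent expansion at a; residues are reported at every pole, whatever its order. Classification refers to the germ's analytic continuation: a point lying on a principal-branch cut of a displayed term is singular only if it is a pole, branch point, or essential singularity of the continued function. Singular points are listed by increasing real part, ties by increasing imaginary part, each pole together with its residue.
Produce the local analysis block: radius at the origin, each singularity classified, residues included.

Denominator factor (y - 7/6): pole of order 1 at 7/6, modulus 7/6.
The radius of convergence is the smallest modulus among the singular points: 7/6.
At the order-1 pole 7/6 set g(y) = (y - (7/6))*f(y) = 4*y - 37/14.
Simple pole: residue = g(a) at a = 7/6, which is 85/42.

Radius of convergence at 0: 7/6.
At 7/6: a pole of order 1; residue 85/42.


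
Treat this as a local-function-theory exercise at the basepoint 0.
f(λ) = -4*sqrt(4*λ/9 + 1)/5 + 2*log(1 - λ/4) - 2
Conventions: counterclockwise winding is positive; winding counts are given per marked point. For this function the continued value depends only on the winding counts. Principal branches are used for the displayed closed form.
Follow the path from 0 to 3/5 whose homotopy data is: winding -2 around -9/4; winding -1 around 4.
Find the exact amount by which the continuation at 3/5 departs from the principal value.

The rational part is single-valued and drops out of the difference; each branch term changes only by its own monodromy.
(2)*log(1 - λ/(4)): each positive loop around 4 adds 2*pi*i to the log, so winding -1 contributes (2)*(-1)*2*pi*i = -(4)*pi*i.
(-4/5)*sqrt(1 - λ/(-9/4)): winding -2 is even, the square root returns to the same sheet, contribution 0.
Summing the contributions at λ = 3/5 gives -(4)*pi*i.

Continued minus principal equals -(4)*pi*i.


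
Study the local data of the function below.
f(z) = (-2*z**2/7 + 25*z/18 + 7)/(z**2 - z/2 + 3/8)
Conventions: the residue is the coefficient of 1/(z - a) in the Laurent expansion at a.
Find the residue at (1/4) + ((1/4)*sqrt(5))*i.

The factor z**2 - z/2 + 3/8 splits as (z - a)(z - a') with a = (1/4) + ((1/4)*sqrt(5))*i, a' = (1/4) - ((1/4)*sqrt(5))*i. At the order-1 pole a set g(z) = (z - a)*f(z) = [-2*z**2/7 + 25*z/18 + 7] / (z - a').
Simple pole: residue = g(a) at a = (1/4) + ((1/4)*sqrt(5))*i, which is (157/252) - ((3739/1260)*sqrt(5))*i.

The residue is (157/252) - ((3739/1260)*sqrt(5))*i.


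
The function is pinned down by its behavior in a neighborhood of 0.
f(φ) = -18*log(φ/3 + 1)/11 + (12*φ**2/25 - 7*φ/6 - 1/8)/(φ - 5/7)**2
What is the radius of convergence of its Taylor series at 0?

Denominator factor (φ - 5/7)^2: pole of order 2 at 5/7, modulus 5/7.
Branch term (-18/11)*log(1 - φ/(-3)): its argument vanishes at φ = -3, a logarithmic branch point, modulus 3.
The radius of convergence is the smallest modulus among the singular points: 5/7.

The radius of convergence is 5/7.


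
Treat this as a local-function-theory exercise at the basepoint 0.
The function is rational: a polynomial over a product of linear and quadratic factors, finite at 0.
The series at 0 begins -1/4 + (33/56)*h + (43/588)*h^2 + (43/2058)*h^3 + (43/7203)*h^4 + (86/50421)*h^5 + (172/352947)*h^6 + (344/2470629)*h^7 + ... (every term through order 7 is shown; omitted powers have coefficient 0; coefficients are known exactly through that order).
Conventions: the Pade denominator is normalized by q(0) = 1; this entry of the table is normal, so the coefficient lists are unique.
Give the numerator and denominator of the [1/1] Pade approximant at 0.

The Pade approximant has numerator coefficients [-1/4, 3439/5544]; denominator coefficients [1, -86/693].

Taylor coefficients needed (read off): a_0 = -1/4, a_1 = 33/56, a_2 = 43/588.
Write the denominator as Q(h) = 1 + q1*h. Requiring Q*f - P = O(h^3) with deg P <= 1 kills the coefficients of h^2..h^2 in Q*f:
  h^2: a_2 + q1*a_1 = 0, i.e. 43/588 + (33/56)*q1 = 0.
Solving this linear system: q1 = -86/693.
The numerator is Q*f truncated at degree 1: P0 = a_0 = -1/4; P1 = a_1 + q1*a_0 = 3439/5544.


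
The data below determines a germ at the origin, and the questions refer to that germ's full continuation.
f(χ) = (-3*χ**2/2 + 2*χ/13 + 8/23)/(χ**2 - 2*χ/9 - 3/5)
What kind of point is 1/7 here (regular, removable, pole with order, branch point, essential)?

The point is a regular point.

Denominator factors: χ**2 - 2*χ/9 - 3/5 = -1348/2205 at χ = 1/7 — none vanishes.
So the germ continues analytically to 1/7.


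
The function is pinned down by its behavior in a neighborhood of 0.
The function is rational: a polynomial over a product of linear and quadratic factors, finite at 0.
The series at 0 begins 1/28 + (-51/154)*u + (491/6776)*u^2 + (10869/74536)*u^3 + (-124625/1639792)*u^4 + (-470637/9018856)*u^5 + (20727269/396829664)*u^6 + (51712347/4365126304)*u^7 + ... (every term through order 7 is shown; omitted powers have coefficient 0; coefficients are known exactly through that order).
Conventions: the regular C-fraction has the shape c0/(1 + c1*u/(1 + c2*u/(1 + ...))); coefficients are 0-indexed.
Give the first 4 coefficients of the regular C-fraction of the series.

Taylor coefficients (read off): a_0 = 1/28, a_1 = -51/154, a_2 = 491/6776, a_3 = 10869/74536.
c0 = a_0 = 1/28. Peel one level at a time: if S = 1 + c*u/S' with S'(0) = 1, then c is the u-coefficient of S and S' = c*u/(S - 1).
S_1 = c0/f = 1 + (102/11)*u + (1847/22)*u^2 + ...; c1 = 102/11.
S_2 = c1*u/(S_1 - 1) = 1 + (-1847/204)*u + (20317/41616)*u^2 + ...; c2 = -1847/204.
S_3 = c2*u/(S_2 - 1) = 1 + (11/204)*u + ...; c3 = 11/204.

The regular C-fraction coefficients are [1/28, 102/11, -1847/204, 11/204].


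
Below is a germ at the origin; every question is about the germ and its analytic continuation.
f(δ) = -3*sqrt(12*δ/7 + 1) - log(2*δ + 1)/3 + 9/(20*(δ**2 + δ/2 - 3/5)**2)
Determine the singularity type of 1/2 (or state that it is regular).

Denominator factors: δ**2 + δ/2 - 3/5 = -1/10 at δ = 1/2 — none vanishes.
Branch term log(1 - δ/(-1/2)): argument at 1/2 is 2, nonzero, so 1/2 is not its branch point (a point on a principal cut is still regular for the continued germ).
Branch term sqrt(1 - δ/(-7/12)): argument at 1/2 is 13/7, nonzero, so 1/2 is not its branch point (a point on a principal cut is still regular for the continued germ).
So the germ continues analytically to 1/2.

The point is a regular point.


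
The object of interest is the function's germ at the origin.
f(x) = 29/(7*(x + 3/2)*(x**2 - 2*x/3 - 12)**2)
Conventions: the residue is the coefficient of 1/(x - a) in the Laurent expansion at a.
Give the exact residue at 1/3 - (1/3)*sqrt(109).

The factor x**2 - 2*x/3 - 12 splits as (x - a)(x - a') with a = 1/3 - (1/3)*sqrt(109), a' = 1/3 + (1/3)*sqrt(109). At the order-2 pole a set g(x) = (x - a)^2*f(x) = [29/(7*(x + 3/2))] / (x - a')^2.
Order-2 pole: residue = g'(a); g'(1/3 - (1/3)*sqrt(109)) = -232/8575 - (378653/203759150)*sqrt(109), so the residue is -232/8575 - (378653/203759150)*sqrt(109).

The residue is -232/8575 - (378653/203759150)*sqrt(109).


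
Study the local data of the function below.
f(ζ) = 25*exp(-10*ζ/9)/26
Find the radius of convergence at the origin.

The factor exp(-10*ζ/9) is entire and contributes no finite singular point.
The polynomial part has no poles.
No finite singular points: the Taylor series at 0 converges everywhere.

The radius of convergence is infinite.


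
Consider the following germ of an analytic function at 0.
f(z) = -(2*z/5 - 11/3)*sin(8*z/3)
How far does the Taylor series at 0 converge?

The factor -sin(8*z/3) is entire and contributes no finite singular point.
The polynomial part has no poles.
No finite singular points: the Taylor series at 0 converges everywhere.

The radius of convergence is infinite.


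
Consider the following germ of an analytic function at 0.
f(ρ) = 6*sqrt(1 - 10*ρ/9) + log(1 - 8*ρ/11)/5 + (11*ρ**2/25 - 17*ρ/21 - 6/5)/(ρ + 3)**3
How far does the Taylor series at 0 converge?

The radius of convergence is 9/10.

Denominator factor (ρ + 3)^3: pole of order 3 at -3, modulus 3.
Branch term (6)*sqrt(1 - ρ/(9/10)): its argument vanishes at ρ = 9/10, a square-root branch point, modulus 9/10.
Branch term (1/5)*log(1 - ρ/(11/8)): its argument vanishes at ρ = 11/8, a logarithmic branch point, modulus 11/8.
The radius of convergence is the smallest modulus among the singular points: 9/10.


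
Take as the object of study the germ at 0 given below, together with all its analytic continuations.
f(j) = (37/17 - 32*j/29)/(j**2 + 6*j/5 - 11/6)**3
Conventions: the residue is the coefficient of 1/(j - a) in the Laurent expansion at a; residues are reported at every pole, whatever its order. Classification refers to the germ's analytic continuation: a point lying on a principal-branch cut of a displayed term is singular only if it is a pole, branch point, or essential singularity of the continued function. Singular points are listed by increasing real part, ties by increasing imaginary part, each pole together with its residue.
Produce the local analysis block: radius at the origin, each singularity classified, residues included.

Radius of convergence at 0: -3/5 + (1/30)*sqrt(1974).
At -3/5 - (1/30)*sqrt(1974): a pole of order 3; residue -(118074375/70225461908)*sqrt(1974).
At -3/5 + (1/30)*sqrt(1974): a pole of order 3; residue (118074375/70225461908)*sqrt(1974).

Denominator factor (j**2 + 6*j/5 - 11/6)^3: discriminant 658/75, real irrational roots -3/5 + (1/30)*sqrt(1974) and -3/5 - (1/30)*sqrt(1974); poles of order 3, moduli -3/5 + (1/30)*sqrt(1974) and 3/5 + (1/30)*sqrt(1974).
The radius of convergence is the smallest modulus among the singular points: -3/5 + (1/30)*sqrt(1974).
The factor j**2 + 6*j/5 - 11/6 splits as (j - a)(j - a') with a = -3/5 - (1/30)*sqrt(1974), a' = -3/5 + (1/30)*sqrt(1974). At the order-3 pole a set g(j) = (j - a)^3*f(j) = [37/17 - 32*j/29] / (j - a')^3.
Order-3 pole: residue = g''(a)/2; g''(-3/5 - (1/30)*sqrt(1974)) = -(118074375/35112730954)*sqrt(1974), so the residue is -(118074375/70225461908)*sqrt(1974).
The factor j**2 + 6*j/5 - 11/6 splits as (j - a)(j - a') with a = -3/5 + (1/30)*sqrt(1974), a' = -3/5 - (1/30)*sqrt(1974). At the order-3 pole a set g(j) = (j - a)^3*f(j) = [37/17 - 32*j/29] / (j - a')^3.
Order-3 pole: residue = g''(a)/2; g''(-3/5 + (1/30)*sqrt(1974)) = (118074375/35112730954)*sqrt(1974), so the residue is (118074375/70225461908)*sqrt(1974).
List the singular points by increasing real part (a conjugate pair: the negative imaginary part first).


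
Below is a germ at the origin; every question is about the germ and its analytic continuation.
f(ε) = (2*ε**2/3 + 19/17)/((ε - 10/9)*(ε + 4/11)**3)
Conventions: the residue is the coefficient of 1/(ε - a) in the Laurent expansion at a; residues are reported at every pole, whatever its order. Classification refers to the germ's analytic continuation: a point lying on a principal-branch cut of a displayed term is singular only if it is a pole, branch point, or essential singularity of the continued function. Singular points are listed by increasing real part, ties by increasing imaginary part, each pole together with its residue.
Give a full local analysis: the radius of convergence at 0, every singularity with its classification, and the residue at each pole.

Denominator factor (ε + 4/11)^3: pole of order 3 at -4/11, modulus 4/11.
Denominator factor (ε - 10/9): pole of order 1 at 10/9, modulus 10/9.
The radius of convergence is the smallest modulus among the singular points: 4/11.
At the order-3 pole -4/11 set g(ε) = (ε - (-4/11))^3*f(ε) = (2*ε**2/3 + 19/17)/(ε - 10/9).
Order-3 pole: residue = g''(a)/2; g''(-4/11) = -32011881/26453156, so the residue is -32011881/52906312.
At the order-1 pole 10/9 set g(ε) = (ε - (10/9))*f(ε) = (2*ε**2/3 + 19/17)/(ε + 4/11)**3.
Simple pole: residue = g(a) at a = 10/9, which is 32011881/52906312.
List the singular points by increasing real part (a conjugate pair: the negative imaginary part first).

Radius of convergence at 0: 4/11.
At -4/11: a pole of order 3; residue -32011881/52906312.
At 10/9: a pole of order 1; residue 32011881/52906312.


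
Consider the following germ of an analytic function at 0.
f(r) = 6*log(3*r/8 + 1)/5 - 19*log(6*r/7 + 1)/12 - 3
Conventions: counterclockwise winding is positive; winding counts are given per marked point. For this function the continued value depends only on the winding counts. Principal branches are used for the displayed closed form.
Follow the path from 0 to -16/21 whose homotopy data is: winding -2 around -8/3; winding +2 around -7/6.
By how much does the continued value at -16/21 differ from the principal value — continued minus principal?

Continued minus principal equals -(167/15)*pi*i.

The rational part is single-valued and drops out of the difference; each branch term changes only by its own monodromy.
(6/5)*log(1 - r/(-8/3)): each positive loop around -8/3 adds 2*pi*i to the log, so winding -2 contributes (6/5)*(-2)*2*pi*i = -(24/5)*pi*i.
(-19/12)*log(1 - r/(-7/6)): each positive loop around -7/6 adds 2*pi*i to the log, so winding +2 contributes (-19/12)*(2)*2*pi*i = -(19/3)*pi*i.
Summing the contributions at r = -16/21 gives -(167/15)*pi*i.


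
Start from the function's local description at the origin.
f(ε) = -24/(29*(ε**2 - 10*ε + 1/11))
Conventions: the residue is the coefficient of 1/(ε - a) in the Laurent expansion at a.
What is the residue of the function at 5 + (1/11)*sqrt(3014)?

The factor ε**2 - 10*ε + 1/11 splits as (ε - a)(ε - a') with a = 5 + (1/11)*sqrt(3014), a' = 5 - (1/11)*sqrt(3014). At the order-1 pole a set g(ε) = (ε - a)*f(ε) = [-24/29] / (ε - a').
Simple pole: residue = g(a) at a = 5 + (1/11)*sqrt(3014), which is -(6/3973)*sqrt(3014).

The residue is -(6/3973)*sqrt(3014).


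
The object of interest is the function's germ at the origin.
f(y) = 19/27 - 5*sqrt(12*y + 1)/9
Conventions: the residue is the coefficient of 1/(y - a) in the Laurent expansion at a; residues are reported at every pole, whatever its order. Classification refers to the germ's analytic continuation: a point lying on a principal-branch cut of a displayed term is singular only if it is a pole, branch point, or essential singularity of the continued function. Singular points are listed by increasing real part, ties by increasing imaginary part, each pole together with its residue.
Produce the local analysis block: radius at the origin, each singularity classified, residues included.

Radius of convergence at 0: 1/12.
At -1/12: an algebraic (square-root) branch point.

Branch term (-5/9)*sqrt(1 - y/(-1/12)): its argument vanishes at y = -1/12, a square-root branch point, modulus 1/12.
The radius of convergence is the smallest modulus among the singular points: 1/12.


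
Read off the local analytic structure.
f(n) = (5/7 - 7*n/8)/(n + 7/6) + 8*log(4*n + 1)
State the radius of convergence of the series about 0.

Denominator factor (n + 7/6): pole of order 1 at -7/6, modulus 7/6.
Branch term (8)*log(1 - n/(-1/4)): its argument vanishes at n = -1/4, a logarithmic branch point, modulus 1/4.
The radius of convergence is the smallest modulus among the singular points: 1/4.

The radius of convergence is 1/4.


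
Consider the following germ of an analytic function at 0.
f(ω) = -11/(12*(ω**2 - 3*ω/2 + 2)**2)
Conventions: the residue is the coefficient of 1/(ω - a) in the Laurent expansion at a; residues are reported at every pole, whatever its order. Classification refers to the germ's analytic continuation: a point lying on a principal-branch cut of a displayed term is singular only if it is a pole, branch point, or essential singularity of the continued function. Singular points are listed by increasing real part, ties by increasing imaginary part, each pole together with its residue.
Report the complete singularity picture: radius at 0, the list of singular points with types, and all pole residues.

Radius of convergence at 0: sqrt(2).
At (3/4) - ((1/4)*sqrt(23))*i: a pole of order 2; residue -((44/1587)*sqrt(23))*i.
At (3/4) + ((1/4)*sqrt(23))*i: a pole of order 2; residue ((44/1587)*sqrt(23))*i.

Denominator factor (ω**2 - 3*ω/2 + 2)^2: discriminant -23/4, complex-conjugate roots (3/4) + ((1/4)*sqrt(23))*i and (3/4) - ((1/4)*sqrt(23))*i; poles of order 2, moduli sqrt(2) and sqrt(2).
The radius of convergence is the smallest modulus among the singular points: sqrt(2).
The factor ω**2 - 3*ω/2 + 2 splits as (ω - a)(ω - a') with a = (3/4) - ((1/4)*sqrt(23))*i, a' = (3/4) + ((1/4)*sqrt(23))*i. At the order-2 pole a set g(ω) = (ω - a)^2*f(ω) = [-11/12] / (ω - a')^2.
Order-2 pole: residue = g'(a); g'((3/4) - ((1/4)*sqrt(23))*i) = -((44/1587)*sqrt(23))*i, so the residue is -((44/1587)*sqrt(23))*i.
The factor ω**2 - 3*ω/2 + 2 splits as (ω - a)(ω - a') with a = (3/4) + ((1/4)*sqrt(23))*i, a' = (3/4) - ((1/4)*sqrt(23))*i. At the order-2 pole a set g(ω) = (ω - a)^2*f(ω) = [-11/12] / (ω - a')^2.
Order-2 pole: residue = g'(a); g'((3/4) + ((1/4)*sqrt(23))*i) = ((44/1587)*sqrt(23))*i, so the residue is ((44/1587)*sqrt(23))*i.
List the singular points by increasing real part (a conjugate pair: the negative imaginary part first).


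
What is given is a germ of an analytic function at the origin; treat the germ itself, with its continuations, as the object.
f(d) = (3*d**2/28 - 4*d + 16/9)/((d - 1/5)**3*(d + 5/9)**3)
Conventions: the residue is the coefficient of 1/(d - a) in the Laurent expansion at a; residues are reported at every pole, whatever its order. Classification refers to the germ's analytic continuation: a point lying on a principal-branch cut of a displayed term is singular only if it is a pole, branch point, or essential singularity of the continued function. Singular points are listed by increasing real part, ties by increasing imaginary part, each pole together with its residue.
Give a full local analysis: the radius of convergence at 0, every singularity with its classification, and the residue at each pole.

Radius of convergence at 0: 1/5.
At -5/9: a pole of order 3; residue -38552162625/636095936.
At 1/5: a pole of order 3; residue 38552162625/636095936.

Denominator factor (d + 5/9)^3: pole of order 3 at -5/9, modulus 5/9.
Denominator factor (d - 1/5)^3: pole of order 3 at 1/5, modulus 1/5.
The radius of convergence is the smallest modulus among the singular points: 1/5.
At the order-3 pole -5/9 set g(d) = (d - (-5/9))^3*f(d) = (3*d**2/28 - 4*d + 16/9)/(d - 1/5)**3.
Order-3 pole: residue = g''(a)/2; g''(-5/9) = -38552162625/318047968, so the residue is -38552162625/636095936.
At the order-3 pole 1/5 set g(d) = (d - (1/5))^3*f(d) = (3*d**2/28 - 4*d + 16/9)/(d + 5/9)**3.
Order-3 pole: residue = g''(a)/2; g''(1/5) = 38552162625/318047968, so the residue is 38552162625/636095936.
List the singular points by increasing real part (a conjugate pair: the negative imaginary part first).


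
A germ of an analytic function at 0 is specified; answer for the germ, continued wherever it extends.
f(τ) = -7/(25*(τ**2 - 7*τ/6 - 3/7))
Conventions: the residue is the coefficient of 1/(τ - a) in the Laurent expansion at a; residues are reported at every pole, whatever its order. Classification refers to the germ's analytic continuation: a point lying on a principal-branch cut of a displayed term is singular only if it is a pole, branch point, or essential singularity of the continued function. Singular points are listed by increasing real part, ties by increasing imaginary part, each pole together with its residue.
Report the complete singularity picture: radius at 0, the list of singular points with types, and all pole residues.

Radius of convergence at 0: -7/12 + (5/84)*sqrt(217).
At 7/12 - (5/84)*sqrt(217): a pole of order 1; residue (42/3875)*sqrt(217).
At 7/12 + (5/84)*sqrt(217): a pole of order 1; residue -(42/3875)*sqrt(217).

Denominator factor (τ**2 - 7*τ/6 - 3/7): discriminant 775/252, real irrational roots 7/12 + (5/84)*sqrt(217) and 7/12 - (5/84)*sqrt(217); poles of order 1, moduli 7/12 + (5/84)*sqrt(217) and -7/12 + (5/84)*sqrt(217).
The radius of convergence is the smallest modulus among the singular points: -7/12 + (5/84)*sqrt(217).
The factor τ**2 - 7*τ/6 - 3/7 splits as (τ - a)(τ - a') with a = 7/12 - (5/84)*sqrt(217), a' = 7/12 + (5/84)*sqrt(217). At the order-1 pole a set g(τ) = (τ - a)*f(τ) = [-7/25] / (τ - a').
Simple pole: residue = g(a) at a = 7/12 - (5/84)*sqrt(217), which is (42/3875)*sqrt(217).
The factor τ**2 - 7*τ/6 - 3/7 splits as (τ - a)(τ - a') with a = 7/12 + (5/84)*sqrt(217), a' = 7/12 - (5/84)*sqrt(217). At the order-1 pole a set g(τ) = (τ - a)*f(τ) = [-7/25] / (τ - a').
Simple pole: residue = g(a) at a = 7/12 + (5/84)*sqrt(217), which is -(42/3875)*sqrt(217).
List the singular points by increasing real part (a conjugate pair: the negative imaginary part first).


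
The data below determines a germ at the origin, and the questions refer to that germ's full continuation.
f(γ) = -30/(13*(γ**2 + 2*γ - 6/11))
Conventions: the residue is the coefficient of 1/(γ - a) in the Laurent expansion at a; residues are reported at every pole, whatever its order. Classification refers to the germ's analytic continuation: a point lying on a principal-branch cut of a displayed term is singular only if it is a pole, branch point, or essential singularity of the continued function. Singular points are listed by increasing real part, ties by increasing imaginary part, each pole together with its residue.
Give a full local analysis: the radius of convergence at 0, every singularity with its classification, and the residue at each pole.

Radius of convergence at 0: -1 + (1/11)*sqrt(187).
At -1 - (1/11)*sqrt(187): a pole of order 1; residue (15/221)*sqrt(187).
At -1 + (1/11)*sqrt(187): a pole of order 1; residue -(15/221)*sqrt(187).

Denominator factor (γ**2 + 2*γ - 6/11): discriminant 68/11, real irrational roots -1 + (1/11)*sqrt(187) and -1 - (1/11)*sqrt(187); poles of order 1, moduli -1 + (1/11)*sqrt(187) and 1 + (1/11)*sqrt(187).
The radius of convergence is the smallest modulus among the singular points: -1 + (1/11)*sqrt(187).
The factor γ**2 + 2*γ - 6/11 splits as (γ - a)(γ - a') with a = -1 - (1/11)*sqrt(187), a' = -1 + (1/11)*sqrt(187). At the order-1 pole a set g(γ) = (γ - a)*f(γ) = [-30/13] / (γ - a').
Simple pole: residue = g(a) at a = -1 - (1/11)*sqrt(187), which is (15/221)*sqrt(187).
The factor γ**2 + 2*γ - 6/11 splits as (γ - a)(γ - a') with a = -1 + (1/11)*sqrt(187), a' = -1 - (1/11)*sqrt(187). At the order-1 pole a set g(γ) = (γ - a)*f(γ) = [-30/13] / (γ - a').
Simple pole: residue = g(a) at a = -1 + (1/11)*sqrt(187), which is -(15/221)*sqrt(187).
List the singular points by increasing real part (a conjugate pair: the negative imaginary part first).


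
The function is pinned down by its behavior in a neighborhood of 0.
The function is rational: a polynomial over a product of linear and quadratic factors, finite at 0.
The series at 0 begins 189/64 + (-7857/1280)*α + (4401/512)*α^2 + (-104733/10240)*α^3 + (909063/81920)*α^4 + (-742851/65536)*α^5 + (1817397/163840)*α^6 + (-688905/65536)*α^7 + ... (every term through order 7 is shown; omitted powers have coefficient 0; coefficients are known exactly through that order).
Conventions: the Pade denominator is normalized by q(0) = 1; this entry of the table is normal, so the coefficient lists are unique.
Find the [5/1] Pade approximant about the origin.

The Pade approximant has numerator coefficients [189/64, -4236867/1304320, 33765471/13043200, -18949383/10434560, 454086081/417382400, -793776753/1669529600]; denominator coefficients [1, 4986/5095].

Taylor coefficients needed (read off): a_0 = 189/64, a_1 = -7857/1280, a_2 = 4401/512, a_3 = -104733/10240, a_4 = 909063/81920, a_5 = -742851/65536, a_6 = 1817397/163840.
Write the denominator as Q(α) = 1 + q1*α. Requiring Q*f - P = O(α^7) with deg P <= 5 kills the coefficients of α^6..α^6 in Q*f:
  α^6: a_6 + q1*a_5 = 0, i.e. 1817397/163840 + (-742851/65536)*q1 = 0.
Solving this linear system: q1 = 4986/5095.
The numerator is Q*f truncated at degree 5: P0 = a_0 = 189/64; P1 = a_1 + q1*a_0 = -4236867/1304320; P2 = a_2 + q1*a_1 = 33765471/13043200; P3 = a_3 + q1*a_2 = -18949383/10434560; P4 = a_4 + q1*a_3 = 454086081/417382400; P5 = a_5 + q1*a_4 = -793776753/1669529600.


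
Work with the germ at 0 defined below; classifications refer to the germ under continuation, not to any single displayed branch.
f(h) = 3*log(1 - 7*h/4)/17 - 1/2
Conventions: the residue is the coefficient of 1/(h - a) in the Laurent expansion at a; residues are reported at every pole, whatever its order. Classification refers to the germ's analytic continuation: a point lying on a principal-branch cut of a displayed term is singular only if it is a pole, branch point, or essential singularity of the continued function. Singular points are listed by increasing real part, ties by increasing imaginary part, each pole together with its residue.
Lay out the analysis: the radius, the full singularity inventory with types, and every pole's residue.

Radius of convergence at 0: 4/7.
At 4/7: a logarithmic branch point.

Branch term (3/17)*log(1 - h/(4/7)): its argument vanishes at h = 4/7, a logarithmic branch point, modulus 4/7.
The radius of convergence is the smallest modulus among the singular points: 4/7.


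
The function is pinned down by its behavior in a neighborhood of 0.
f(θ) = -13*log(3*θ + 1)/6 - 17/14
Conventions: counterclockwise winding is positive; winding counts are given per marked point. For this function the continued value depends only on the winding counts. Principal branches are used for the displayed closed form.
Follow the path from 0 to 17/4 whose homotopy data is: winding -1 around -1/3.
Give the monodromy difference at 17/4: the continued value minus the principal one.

The rational part is single-valued and drops out of the difference; each branch term changes only by its own monodromy.
(-13/6)*log(1 - θ/(-1/3)): each positive loop around -1/3 adds 2*pi*i to the log, so winding -1 contributes (-13/6)*(-1)*2*pi*i = (13/3)*pi*i.
Summing the contributions at θ = 17/4 gives (13/3)*pi*i.

Continued minus principal equals (13/3)*pi*i.


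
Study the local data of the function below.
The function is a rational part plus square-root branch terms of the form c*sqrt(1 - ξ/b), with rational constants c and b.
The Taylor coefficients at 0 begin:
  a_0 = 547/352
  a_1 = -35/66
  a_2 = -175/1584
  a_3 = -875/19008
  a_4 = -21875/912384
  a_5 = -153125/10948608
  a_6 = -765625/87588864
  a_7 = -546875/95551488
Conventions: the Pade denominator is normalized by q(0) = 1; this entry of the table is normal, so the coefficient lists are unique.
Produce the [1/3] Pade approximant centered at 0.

The Pade approximant has numerator coefficients [547/352, -20977685635/20118557184]; denominator coefficients [1, -6281995/19051664, -443975/10716561, -2046625/257197464].

Taylor coefficients needed (read off): a_0 = 547/352, a_1 = -35/66, a_2 = -175/1584, a_3 = -875/19008, a_4 = -21875/912384.
Write the denominator as Q(ξ) = 1 + q1*ξ + q2*ξ^2 + q3*ξ^3. Requiring Q*f - P = O(ξ^5) with deg P <= 1 kills the coefficients of ξ^2..ξ^4 in Q*f:
  ξ^2: a_2 + q1*a_1 + q2*a_0 = 0, i.e. -175/1584 + (-35/66)*q1 + (547/352)*q2 = 0.
  ξ^3: a_3 + q1*a_2 + q2*a_1 + q3*a_0 = 0, i.e. -875/19008 + (-175/1584)*q1 + (-35/66)*q2 + (547/352)*q3 = 0.
  ξ^4: a_4 + q1*a_3 + q2*a_2 + q3*a_1 = 0, i.e. -21875/912384 + (-875/19008)*q1 + (-175/1584)*q2 + (-35/66)*q3 = 0.
Solving this linear system: q1 = -6281995/19051664, q2 = -443975/10716561, q3 = -2046625/257197464.
The numerator is Q*f truncated at degree 1: P0 = a_0 = 547/352; P1 = a_1 + q1*a_0 = -20977685635/20118557184.
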